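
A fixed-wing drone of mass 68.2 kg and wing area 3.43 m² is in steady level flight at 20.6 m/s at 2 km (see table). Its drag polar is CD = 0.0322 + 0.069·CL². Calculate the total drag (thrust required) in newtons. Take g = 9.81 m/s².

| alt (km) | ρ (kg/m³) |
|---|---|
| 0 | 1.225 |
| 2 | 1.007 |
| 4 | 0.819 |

At 2 km, from the table: ρ = 1.007 kg/m³.
Weight W = mg = 68.2 × 9.81 = 669.04 N; in level flight L = W.
q = ½ρv² = ½ × 1.007 × 20.6² = 213.7 Pa.
CL = W/(q·S) = 669.04 / (213.7 × 3.43) = 0.9129.
CD = 0.0322 + 0.069 × 0.9129² = 0.0897.
D = q·S·CD = 213.7 × 3.43 × 0.0897 = 65.74 N

D = 65.7 N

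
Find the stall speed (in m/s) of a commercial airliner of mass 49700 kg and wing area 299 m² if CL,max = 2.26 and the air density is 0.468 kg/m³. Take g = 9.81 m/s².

Stall occurs when L = W at CL,max. W = mg = 49700 × 9.81 = 4.876×10^5 N.
From L = ½ρV²S·CL,max = W: V_stall = √(2W/(ρSCL,max)) = √(2·4.876×10^5/(0.468·299·2.26))
V_stall = √3083 = 55.5 m/s

V_stall = 55.5 m/s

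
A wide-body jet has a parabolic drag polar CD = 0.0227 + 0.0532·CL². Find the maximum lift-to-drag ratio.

(L/D)max = 14.4

For CD = CD0 + K·CL², (L/D)max occurs at CL* = √(CD0/K) and equals 1/(2√(K·CD0)).
(L/D)max = 1/(2√(0.0532 × 0.0227)) = 1/(2 × 0.03475) = 14.4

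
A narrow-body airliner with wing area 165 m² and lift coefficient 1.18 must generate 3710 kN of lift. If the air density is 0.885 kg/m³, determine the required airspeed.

v = 208 m/s

L = ½ρv²S·CL ⇒ v = √(2L/(ρ·S·CL))
v = √(2 × 3.71×10^6 / (0.885 × 165 × 1.18)) = √43060 = 208 m/s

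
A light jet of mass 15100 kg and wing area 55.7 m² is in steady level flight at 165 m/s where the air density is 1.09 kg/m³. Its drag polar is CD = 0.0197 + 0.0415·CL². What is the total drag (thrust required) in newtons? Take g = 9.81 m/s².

D = 17400 N

Weight W = mg = 15100 × 9.81 = 1.4813×10^5 N; in level flight L = W.
q = ½ρv² = ½ × 1.09 × 165² = 14840 Pa.
CL = 2W/(ρv²S) = 2×1.4813×10^5/(1.09×165²×55.7) = 0.1792.
CD = 0.0197 + 0.0415 × 0.1792² = 0.02103.
D = q·S·CD = 14840 × 55.7 × 0.02103 = 17380 N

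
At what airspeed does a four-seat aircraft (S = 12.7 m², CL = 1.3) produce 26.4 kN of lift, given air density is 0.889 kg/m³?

v = 60 m/s

L = ½ρv²S·CL ⇒ v = √(2L/(ρ·S·CL))
v = √(2 × 26400 / (0.889 × 12.7 × 1.3)) = √3597 = 60 m/s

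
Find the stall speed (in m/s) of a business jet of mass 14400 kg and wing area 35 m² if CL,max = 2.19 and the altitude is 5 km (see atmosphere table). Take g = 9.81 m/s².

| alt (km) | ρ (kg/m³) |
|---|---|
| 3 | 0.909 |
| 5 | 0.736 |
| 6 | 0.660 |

V_stall = 70.8 m/s

At 5 km, from the table: ρ = 0.736 kg/m³.
Weight W = mg = 14400 × 9.81 = 1.413×10^5 N.
V_stall = √(2W/(ρ·S·CL,max)) = √(2 × 1.413×10^5 / (0.736 × 35 × 2.19))
V_stall = √5008 = 70.8 m/s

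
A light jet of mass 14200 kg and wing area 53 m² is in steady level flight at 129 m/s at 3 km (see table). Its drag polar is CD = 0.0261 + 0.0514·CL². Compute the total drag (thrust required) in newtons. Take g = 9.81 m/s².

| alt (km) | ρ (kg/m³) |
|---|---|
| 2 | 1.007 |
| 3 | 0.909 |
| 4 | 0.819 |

D = 13000 N

At 3 km, from the table: ρ = 0.909 kg/m³.
Level flight ⇒ L = W = m·g = 14200 × 9.81 = 1.393×10^5 N.
Dynamic pressure q = 0.5 × 0.909 × 129² = 7563 Pa.
CL = W/(q·S) = 1.393×10^5 / (7563 × 53) = 0.3475.
CD = 0.0261 + 0.0514 × 0.3475² = 0.03231.
D = q·S·CD = 7563 × 53 × 0.03231 = 12950 N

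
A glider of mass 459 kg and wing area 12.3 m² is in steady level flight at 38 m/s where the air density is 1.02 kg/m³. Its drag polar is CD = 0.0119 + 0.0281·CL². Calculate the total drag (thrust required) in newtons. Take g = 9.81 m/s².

D = 171 N

Weight W = mg = 459 × 9.81 = 4502.8 N; in level flight L = W.
Dynamic pressure q = 0.5 × 1.02 × 38² = 736.4 Pa.
CL = 2W/(ρv²S) = 2×4502.8/(1.02×38²×12.3) = 0.4971.
CD = 0.0119 + 0.0281 × 0.4971² = 0.01884.
D = q·S·CD = 736.4 × 12.3 × 0.01884 = 170.7 N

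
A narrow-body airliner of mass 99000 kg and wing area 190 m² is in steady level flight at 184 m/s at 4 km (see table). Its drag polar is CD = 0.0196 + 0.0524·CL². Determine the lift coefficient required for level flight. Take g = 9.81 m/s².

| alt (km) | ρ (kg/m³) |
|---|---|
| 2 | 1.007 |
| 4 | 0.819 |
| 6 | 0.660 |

CL = 0.369

At 4 km, from the table: ρ = 0.819 kg/m³.
Level flight ⇒ L = W = m·g = 99000 × 9.81 = 9.7119×10^5 N.
q = ½ρv² = ½ × 0.819 × 184² = 13860 Pa.
Required CL = L/(qS) = 9.7119×10^5/(13860·190) = 0.3687.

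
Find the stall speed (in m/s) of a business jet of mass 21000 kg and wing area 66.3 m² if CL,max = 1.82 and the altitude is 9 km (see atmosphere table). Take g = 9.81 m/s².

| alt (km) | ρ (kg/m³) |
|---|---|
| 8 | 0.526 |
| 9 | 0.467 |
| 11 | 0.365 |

V_stall = 85.5 m/s

At 9 km, from the table: ρ = 0.467 kg/m³.
Stall occurs when L = W at CL,max. W = mg = 21000 × 9.81 = 2.06×10^5 N.
V_stall = √(2W/(ρ·S·CL,max)) = √(2 × 2.06×10^5 / (0.467 × 66.3 × 1.82))
V_stall = √7312 = 85.5 m/s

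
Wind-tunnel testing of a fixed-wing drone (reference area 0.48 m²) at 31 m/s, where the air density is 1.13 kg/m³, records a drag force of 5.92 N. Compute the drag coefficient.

From D = ½ρv²S·CD, rearranging gives CD = 2D/(ρv²S).
CD = 2 × 5.92 / (1.13 × 31² × 0.48) = 0.0227

CD = 0.0227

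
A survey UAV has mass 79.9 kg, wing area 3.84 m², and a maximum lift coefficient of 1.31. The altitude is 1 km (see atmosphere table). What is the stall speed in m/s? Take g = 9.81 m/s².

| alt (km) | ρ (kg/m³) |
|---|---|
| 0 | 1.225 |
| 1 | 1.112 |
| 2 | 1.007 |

V_stall = 16.7 m/s

At 1 km, from the table: ρ = 1.112 kg/m³.
Weight W = mg = 79.9 × 9.81 = 783.8 N.
V_stall = √(2W/(ρ·S·CL,max)) = √(2 × 783.8 / (1.112 × 3.84 × 1.31))
V_stall = √280.2 = 16.7 m/s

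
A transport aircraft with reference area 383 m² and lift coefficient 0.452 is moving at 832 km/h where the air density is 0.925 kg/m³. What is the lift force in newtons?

L = 4.28×10^6 N

Convert speed: v = 832 km/h ÷ 3.6 = 231.1 m/s.
Dynamic pressure q = ½ρv² = ½ × 0.925 × 231.1² = 24700 Pa.
L = q·S·CL = 24700 × 383 × 0.452 = 4.28×10^6 N ≈ 4280 kN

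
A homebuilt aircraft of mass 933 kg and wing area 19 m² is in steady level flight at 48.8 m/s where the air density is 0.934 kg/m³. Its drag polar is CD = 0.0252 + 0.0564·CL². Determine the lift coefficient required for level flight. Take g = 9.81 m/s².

CL = 0.433

Weight W = mg = 933 × 9.81 = 9152.7 N; in level flight L = W.
q = ½ρv² = ½ × 0.934 × 48.8² = 1112 Pa.
CL = W/(q·S) = 9152.7 / (1112 × 19) = 0.4332.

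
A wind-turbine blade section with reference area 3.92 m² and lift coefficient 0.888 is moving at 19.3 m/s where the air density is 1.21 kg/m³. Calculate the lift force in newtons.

Dynamic pressure q = ½ρv² = ½ × 1.21 × 19.3² = 225.4 Pa.
L = q·S·CL = 225.4 × 3.92 × 0.888 = 784 N

L = 784 N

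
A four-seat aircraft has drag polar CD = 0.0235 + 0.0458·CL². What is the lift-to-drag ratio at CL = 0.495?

L/D = 14.3

CD = 0.0235 + 0.0458 × 0.495² = 0.03472
L/D = CL/CD = 0.495 / 0.03472 = 14.3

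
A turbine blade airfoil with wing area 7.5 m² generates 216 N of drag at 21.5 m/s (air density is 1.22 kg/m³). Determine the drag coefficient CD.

From D = ½ρv²S·CD, rearranging gives CD = 2D/(ρv²S).
CD = 2 × 216 / (1.22 × 21.5² × 7.5) = 0.102

CD = 0.102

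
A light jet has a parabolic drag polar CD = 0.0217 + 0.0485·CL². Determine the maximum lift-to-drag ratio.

(L/D)max = 15.4

For CD = CD0 + K·CL², (L/D)max occurs at CL* = √(CD0/K) and equals 1/(2√(K·CD0)).
(L/D)max = 1/(2√(0.0485 × 0.0217)) = 1/(2 × 0.03244) = 15.4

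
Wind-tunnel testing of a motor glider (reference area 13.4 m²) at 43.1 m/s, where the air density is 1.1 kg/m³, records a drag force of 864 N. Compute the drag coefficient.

From D = ½ρv²S·CD, rearranging gives CD = 2D/(ρv²S).
CD = 2 × 864 / (1.1 × 43.1² × 13.4) = 0.0631

CD = 0.0631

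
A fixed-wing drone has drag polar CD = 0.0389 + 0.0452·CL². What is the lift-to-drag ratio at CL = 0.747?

L/D = 11.6

CD = 0.0389 + 0.0452 × 0.747² = 0.06412
L/D = CL/CD = 0.747 / 0.06412 = 11.6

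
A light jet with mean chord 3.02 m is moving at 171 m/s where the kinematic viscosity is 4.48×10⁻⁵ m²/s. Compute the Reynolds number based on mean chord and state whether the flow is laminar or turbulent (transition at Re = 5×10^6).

Re = v·c/ν = 171 × 3.02 / (4.48×10⁻⁵) = 1.15×10^7
Since 1.15×10^7 > 5×10^6, the flow is turbulent.

Re = 1.15×10^7 (turbulent)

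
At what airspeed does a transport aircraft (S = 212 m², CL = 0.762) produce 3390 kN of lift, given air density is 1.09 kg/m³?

L = ½ρv²S·CL ⇒ v = √(2L/(ρ·S·CL))
v = √(2 × 3.39×10^6 / (1.09 × 212 × 0.762)) = √38500 = 196 m/s

v = 196 m/s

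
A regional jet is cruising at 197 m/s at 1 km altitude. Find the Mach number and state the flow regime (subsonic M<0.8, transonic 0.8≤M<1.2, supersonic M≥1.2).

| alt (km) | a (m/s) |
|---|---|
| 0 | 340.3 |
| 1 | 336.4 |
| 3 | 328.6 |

At 1 km, from the table: a = 336.4 m/s.
M = v/a = 197 / 336.4 = 0.586
M = 0.586 → subsonic.

M = 0.586 (subsonic)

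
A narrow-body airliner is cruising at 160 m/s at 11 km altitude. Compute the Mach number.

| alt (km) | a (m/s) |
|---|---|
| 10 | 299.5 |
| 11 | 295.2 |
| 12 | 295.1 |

At 11 km, from the table: a = 295.2 m/s.
M = v/a = 160 / 295.2 = 0.542

M = 0.542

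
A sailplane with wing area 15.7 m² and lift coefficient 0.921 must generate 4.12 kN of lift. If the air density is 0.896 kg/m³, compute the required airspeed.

L = ½ρv²S·CL ⇒ v = √(2L/(ρ·S·CL))
v = √(2 × 4120 / (0.896 × 15.7 × 0.921)) = √636 = 25.2 m/s

v = 25.2 m/s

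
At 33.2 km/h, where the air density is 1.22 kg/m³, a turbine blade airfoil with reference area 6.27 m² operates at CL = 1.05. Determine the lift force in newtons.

Convert speed: v = 33.2 km/h ÷ 3.6 = 9.222 m/s.
Dynamic pressure q = ½ρv² = ½ × 1.22 × 9.222² = 51.88 Pa.
L = q·S·CL = 51.88 × 6.27 × 1.05 = 342 N

L = 342 N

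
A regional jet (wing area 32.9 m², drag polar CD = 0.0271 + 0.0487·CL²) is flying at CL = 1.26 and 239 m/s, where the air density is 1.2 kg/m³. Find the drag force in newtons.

D = 1.18×10^5 N

CD = 0.0271 + 0.0487 × 1.26² = 0.1044
D = ½ρv²S·CD = ½ × 1.2 × 239² × 32.9 × 0.1044 = 1.18×10^5 N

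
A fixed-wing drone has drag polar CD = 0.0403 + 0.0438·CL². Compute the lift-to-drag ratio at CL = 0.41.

L/D = 8.6

CD = 0.0403 + 0.0438 × 0.41² = 0.04766
L/D = CL/CD = 0.41 / 0.04766 = 8.6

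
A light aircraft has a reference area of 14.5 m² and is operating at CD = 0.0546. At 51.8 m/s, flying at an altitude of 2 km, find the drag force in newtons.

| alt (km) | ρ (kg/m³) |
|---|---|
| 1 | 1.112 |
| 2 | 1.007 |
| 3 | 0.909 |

At 2 km, from the table: ρ = 1.007 kg/m³.
Dynamic pressure q = ½ρv² = ½ × 1.007 × 51.8² = 1351 Pa.
D = q·S·CD = 1351 × 14.5 × 0.0546 = 1070 N

D = 1070 N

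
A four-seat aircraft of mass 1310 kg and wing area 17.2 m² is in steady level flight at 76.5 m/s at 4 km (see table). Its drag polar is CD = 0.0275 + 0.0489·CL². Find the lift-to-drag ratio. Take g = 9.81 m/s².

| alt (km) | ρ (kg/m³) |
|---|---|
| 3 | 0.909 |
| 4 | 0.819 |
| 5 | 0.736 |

At 4 km, from the table: ρ = 0.819 kg/m³.
Weight W = mg = 1310 × 9.81 = 12851 N; in level flight L = W.
q = ½ρv² = ½ × 0.819 × 76.5² = 2396 Pa.
CL = 2W/(ρv²S) = 2×12851/(0.819×76.5²×17.2) = 0.3118.
CD = 0.0275 + 0.0489 × 0.3118² = 0.03225.
L/D = CL/CD = 0.3118 / 0.03225 = 9.67

L/D = 9.67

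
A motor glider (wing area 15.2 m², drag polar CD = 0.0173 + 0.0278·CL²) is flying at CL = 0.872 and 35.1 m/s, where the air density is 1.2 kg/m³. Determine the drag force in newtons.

D = 432 N

CD = 0.0173 + 0.0278 × 0.872² = 0.03844
D = ½ρv²S·CD = ½ × 1.2 × 35.1² × 15.2 × 0.03844 = 432 N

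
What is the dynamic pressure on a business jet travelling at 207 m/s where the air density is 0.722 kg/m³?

q = 15500 Pa

q = ½ρv² = ½ × 0.722 × 207² = 15500 Pa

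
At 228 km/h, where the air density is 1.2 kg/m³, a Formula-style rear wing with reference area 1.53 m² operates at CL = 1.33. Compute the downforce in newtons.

Convert speed: v = 228 km/h ÷ 3.6 = 63.33 m/s.
Dynamic pressure q = ½ρv² = ½ × 1.2 × 63.33² = 2407 Pa.
L = q·S·CL = 2407 × 1.53 × 1.33 = 4900 N

L = 4900 N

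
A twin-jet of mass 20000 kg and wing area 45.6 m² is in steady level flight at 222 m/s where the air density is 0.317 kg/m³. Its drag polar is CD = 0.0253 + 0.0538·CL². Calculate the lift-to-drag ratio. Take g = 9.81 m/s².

In steady level flight, lift balances weight: W = mg = 20000 × 9.81 = 1.962×10^5 N.
q = ½ρv² = ½ × 0.317 × 222² = 7812 Pa.
CL = W/(q·S) = 1.962×10^5 / (7812 × 45.6) = 0.5508.
CD = 0.0253 + 0.0538 × 0.5508² = 0.04162.
L/D = CL/CD = 0.5508 / 0.04162 = 13.2

L/D = 13.2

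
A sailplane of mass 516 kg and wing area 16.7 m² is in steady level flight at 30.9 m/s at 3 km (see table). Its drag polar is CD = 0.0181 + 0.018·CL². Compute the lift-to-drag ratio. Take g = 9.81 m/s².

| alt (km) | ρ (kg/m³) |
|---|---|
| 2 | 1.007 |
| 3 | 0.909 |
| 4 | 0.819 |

L/D = 26

At 3 km, from the table: ρ = 0.909 kg/m³.
Weight W = mg = 516 × 9.81 = 5062 N; in level flight L = W.
Dynamic pressure q = 0.5 × 0.909 × 30.9² = 434 Pa.
CL = W/(q·S) = 5062 / (434 × 16.7) = 0.6985.
CD = 0.0181 + 0.018 × 0.6985² = 0.02688.
L/D = CL/CD = 0.6985 / 0.02688 = 26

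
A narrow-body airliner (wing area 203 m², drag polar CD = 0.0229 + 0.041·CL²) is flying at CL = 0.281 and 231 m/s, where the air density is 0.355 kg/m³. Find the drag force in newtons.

CD = 0.0229 + 0.041 × 0.281² = 0.02614
D = ½ρv²S·CD = ½ × 0.355 × 231² × 203 × 0.02614 = 50300 N

D = 50300 N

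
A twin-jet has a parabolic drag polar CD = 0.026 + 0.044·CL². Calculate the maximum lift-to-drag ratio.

(L/D)max = 14.8

For CD = CD0 + K·CL², (L/D)max occurs at CL* = √(CD0/K) and equals 1/(2√(K·CD0)).
(L/D)max = 1/(2√(0.044 × 0.026)) = 1/(2 × 0.03382) = 14.8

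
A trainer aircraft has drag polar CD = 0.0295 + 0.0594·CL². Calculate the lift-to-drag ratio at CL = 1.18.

L/D = 10.5

CD = 0.0295 + 0.0594 × 1.18² = 0.1122
L/D = CL/CD = 1.18 / 0.1122 = 10.5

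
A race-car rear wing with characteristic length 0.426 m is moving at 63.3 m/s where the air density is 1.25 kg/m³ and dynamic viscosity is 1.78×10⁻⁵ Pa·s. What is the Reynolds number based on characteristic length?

Re = ρ·v·c/μ = 1.25 × 63.3 × 0.426 / (1.78×10⁻⁵) = 1.89×10^6

Re = 1.89×10^6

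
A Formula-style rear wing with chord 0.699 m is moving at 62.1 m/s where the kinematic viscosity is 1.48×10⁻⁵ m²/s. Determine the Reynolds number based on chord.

Re = v·c/ν = 62.1 × 0.699 / (1.48×10⁻⁵) = 2.93×10^6

Re = 2.93×10^6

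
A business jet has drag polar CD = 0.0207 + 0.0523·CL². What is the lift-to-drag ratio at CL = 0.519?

L/D = 14.9

CD = 0.0207 + 0.0523 × 0.519² = 0.03479
L/D = CL/CD = 0.519 / 0.03479 = 14.9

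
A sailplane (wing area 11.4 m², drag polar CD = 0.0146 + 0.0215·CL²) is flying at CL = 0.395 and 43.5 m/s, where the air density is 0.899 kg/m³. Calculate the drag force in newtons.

CD = 0.0146 + 0.0215 × 0.395² = 0.01795
D = ½ρv²S·CD = ½ × 0.899 × 43.5² × 11.4 × 0.01795 = 174 N

D = 174 N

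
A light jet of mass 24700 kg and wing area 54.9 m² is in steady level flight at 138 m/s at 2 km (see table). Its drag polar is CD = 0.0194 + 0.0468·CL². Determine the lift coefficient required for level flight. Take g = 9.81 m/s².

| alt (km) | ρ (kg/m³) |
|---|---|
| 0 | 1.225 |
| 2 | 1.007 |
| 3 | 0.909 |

CL = 0.46

At 2 km, from the table: ρ = 1.007 kg/m³.
Weight W = mg = 24700 × 9.81 = 2.4231×10^5 N; in level flight L = W.
q = ½ρv² = ½ × 1.007 × 138² = 9589 Pa.
Required CL = L/(qS) = 2.4231×10^5/(9589·54.9) = 0.4603.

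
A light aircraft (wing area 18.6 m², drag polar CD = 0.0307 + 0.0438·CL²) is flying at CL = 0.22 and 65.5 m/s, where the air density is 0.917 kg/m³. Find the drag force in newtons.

D = 1200 N

CD = 0.0307 + 0.0438 × 0.22² = 0.03282
D = ½ρv²S·CD = ½ × 0.917 × 65.5² × 18.6 × 0.03282 = 1200 N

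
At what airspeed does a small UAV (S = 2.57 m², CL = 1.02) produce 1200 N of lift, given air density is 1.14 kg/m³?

L = ½ρv²S·CL ⇒ v = √(2L/(ρ·S·CL))
v = √(2 × 1200 / (1.14 × 2.57 × 1.02)) = √803.1 = 28.3 m/s

v = 28.3 m/s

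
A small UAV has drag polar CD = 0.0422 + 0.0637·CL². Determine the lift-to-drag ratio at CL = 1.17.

L/D = 9.04

CD = 0.0422 + 0.0637 × 1.17² = 0.1294
L/D = CL/CD = 1.17 / 0.1294 = 9.04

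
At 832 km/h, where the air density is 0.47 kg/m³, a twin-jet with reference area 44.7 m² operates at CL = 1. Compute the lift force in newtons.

L = 5.61×10^5 N

Convert speed: v = 832 km/h ÷ 3.6 = 231.1 m/s.
Dynamic pressure q = ½ρv² = ½ × 0.47 × 231.1² = 12550 Pa.
L = q·S·CL = 12550 × 44.7 × 1 = 5.61×10^5 N ≈ 561 kN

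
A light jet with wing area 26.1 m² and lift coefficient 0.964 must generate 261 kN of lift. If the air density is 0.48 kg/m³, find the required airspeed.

v = 208 m/s

L = ½ρv²S·CL ⇒ v = √(2L/(ρ·S·CL))
v = √(2 × 2.61×10^5 / (0.48 × 26.1 × 0.964)) = √43220 = 208 m/s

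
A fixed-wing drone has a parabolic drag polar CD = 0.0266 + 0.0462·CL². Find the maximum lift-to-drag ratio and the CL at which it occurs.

(L/D)max = 14.3, at CL = 0.759

For CD = CD0 + K·CL², (L/D)max occurs at CL* = √(CD0/K) and equals 1/(2√(K·CD0)).
(L/D)max = 1/(2√(0.0462 × 0.0266)) = 1/(2 × 0.03506) = 14.3
CL* = √(0.0266/0.0462) = 0.759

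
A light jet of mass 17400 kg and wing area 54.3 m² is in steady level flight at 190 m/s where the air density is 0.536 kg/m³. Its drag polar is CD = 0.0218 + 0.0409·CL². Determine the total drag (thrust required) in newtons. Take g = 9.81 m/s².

In steady level flight, lift balances weight: W = mg = 17400 × 9.81 = 1.7069×10^5 N.
q = ½ρv² = ½ × 0.536 × 190² = 9675 Pa.
CL = 2W/(ρv²S) = 2×1.7069×10^5/(0.536×190²×54.3) = 0.3249.
CD = 0.0218 + 0.0409 × 0.3249² = 0.02612.
D = q·S·CD = 9675 × 54.3 × 0.02612 = 13720 N

D = 13700 N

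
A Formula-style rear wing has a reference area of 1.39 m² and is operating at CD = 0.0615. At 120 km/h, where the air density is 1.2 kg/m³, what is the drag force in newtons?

D = 57 N

Convert speed: v = 120 km/h ÷ 3.6 = 33.33 m/s.
Dynamic pressure q = ½ρv² = ½ × 1.2 × 33.33² = 666.7 Pa.
D = q·S·CD = 666.7 × 1.39 × 0.0615 = 57 N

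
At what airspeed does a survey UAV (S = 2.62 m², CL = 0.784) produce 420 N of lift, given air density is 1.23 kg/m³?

L = ½ρv²S·CL ⇒ v = √(2L/(ρ·S·CL))
v = √(2 × 420 / (1.23 × 2.62 × 0.784)) = √332.5 = 18.2 m/s

v = 18.2 m/s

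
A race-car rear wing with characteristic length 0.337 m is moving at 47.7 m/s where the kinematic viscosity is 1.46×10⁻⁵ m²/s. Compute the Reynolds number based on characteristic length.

Re = v·c/ν = 47.7 × 0.337 / (1.46×10⁻⁵) = 1.1×10^6

Re = 1.1×10^6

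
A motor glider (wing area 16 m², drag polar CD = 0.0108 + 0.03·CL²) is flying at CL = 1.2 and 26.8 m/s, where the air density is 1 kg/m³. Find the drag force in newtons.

CD = 0.0108 + 0.03 × 1.2² = 0.054
D = ½ρv²S·CD = ½ × 1 × 26.8² × 16 × 0.054 = 310 N

D = 310 N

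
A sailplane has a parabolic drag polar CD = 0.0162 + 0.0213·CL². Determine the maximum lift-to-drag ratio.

For CD = CD0 + K·CL², (L/D)max occurs at CL* = √(CD0/K) and equals 1/(2√(K·CD0)).
(L/D)max = 1/(2√(0.0213 × 0.0162)) = 1/(2 × 0.01858) = 26.9

(L/D)max = 26.9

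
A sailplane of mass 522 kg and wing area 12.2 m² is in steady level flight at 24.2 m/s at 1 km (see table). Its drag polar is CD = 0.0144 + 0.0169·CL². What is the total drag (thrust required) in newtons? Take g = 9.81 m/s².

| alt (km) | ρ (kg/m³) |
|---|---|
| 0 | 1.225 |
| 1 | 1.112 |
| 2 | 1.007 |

D = 169 N

At 1 km, from the table: ρ = 1.112 kg/m³.
In steady level flight, lift balances weight: W = mg = 522 × 9.81 = 5120.8 N.
q = ½ρv² = ½ × 1.112 × 24.2² = 325.6 Pa.
CL = W/(q·S) = 5120.8 / (325.6 × 12.2) = 1.289.
CD = 0.0144 + 0.0169 × 1.289² = 0.04248.
D = q·S·CD = 325.6 × 12.2 × 0.04248 = 168.8 N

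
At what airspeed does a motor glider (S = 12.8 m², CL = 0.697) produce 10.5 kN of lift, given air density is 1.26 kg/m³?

L = ½ρv²S·CL ⇒ v = √(2L/(ρ·S·CL))
v = √(2 × 10500 / (1.26 × 12.8 × 0.697)) = √1868 = 43.2 m/s

v = 43.2 m/s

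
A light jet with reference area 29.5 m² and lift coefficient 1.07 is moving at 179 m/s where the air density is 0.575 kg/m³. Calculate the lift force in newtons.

L = 2.91×10^5 N

Dynamic pressure q = ½ρv² = ½ × 0.575 × 179² = 9212 Pa.
L = q·S·CL = 9212 × 29.5 × 1.07 = 2.91×10^5 N ≈ 291 kN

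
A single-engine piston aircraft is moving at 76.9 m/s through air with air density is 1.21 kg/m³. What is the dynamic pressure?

q = 3580 Pa

q = ½ρv² = ½ × 1.21 × 76.9² = 3580 Pa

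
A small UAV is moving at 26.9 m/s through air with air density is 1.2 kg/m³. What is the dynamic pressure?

q = ½ρv² = ½ × 1.2 × 26.9² = 434 Pa

q = 434 Pa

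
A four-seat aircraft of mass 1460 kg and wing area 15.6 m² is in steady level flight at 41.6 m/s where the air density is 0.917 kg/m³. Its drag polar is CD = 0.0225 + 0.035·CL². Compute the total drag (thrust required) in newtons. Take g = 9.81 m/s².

D = 859 N

Level flight ⇒ L = W = m·g = 1460 × 9.81 = 14323 N.
q = ½ρv² = ½ × 0.917 × 41.6² = 793.5 Pa.
CL = 2W/(ρv²S) = 2×14323/(0.917×41.6²×15.6) = 1.157.
CD = 0.0225 + 0.035 × 1.157² = 0.06936.
D = q·S·CD = 793.5 × 15.6 × 0.06936 = 858.5 N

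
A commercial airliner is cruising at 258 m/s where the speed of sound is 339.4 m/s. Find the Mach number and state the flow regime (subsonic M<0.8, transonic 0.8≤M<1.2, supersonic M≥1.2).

M = v/a = 258 / 339.4 = 0.76
M = 0.76 → subsonic.

M = 0.76 (subsonic)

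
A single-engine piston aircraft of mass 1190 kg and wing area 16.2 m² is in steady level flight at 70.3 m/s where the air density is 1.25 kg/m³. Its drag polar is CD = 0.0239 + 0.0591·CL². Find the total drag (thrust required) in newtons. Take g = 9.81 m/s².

D = 1360 N

Weight W = mg = 1190 × 9.81 = 11674 N; in level flight L = W.
q = ½ρv² = ½ × 1.25 × 70.3² = 3089 Pa.
Required CL = L/(qS) = 11674/(3089·16.2) = 0.2333.
CD = 0.0239 + 0.0591 × 0.2333² = 0.02712.
D = q·S·CD = 3089 × 16.2 × 0.02712 = 1357 N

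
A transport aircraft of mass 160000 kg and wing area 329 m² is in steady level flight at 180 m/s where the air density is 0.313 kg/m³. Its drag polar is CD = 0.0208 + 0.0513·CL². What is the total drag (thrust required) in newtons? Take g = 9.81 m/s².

D = 1.1×10^5 N

Level flight ⇒ L = W = m·g = 160000 × 9.81 = 1.5696×10^6 N.
Dynamic pressure q = 0.5 × 0.313 × 180² = 5071 Pa.
CL = 2W/(ρv²S) = 2×1.5696×10^6/(0.313×180²×329) = 0.9409.
CD = 0.0208 + 0.0513 × 0.9409² = 0.06621.
D = q·S·CD = 5071 × 329 × 0.06621 = 1.105×10^5 N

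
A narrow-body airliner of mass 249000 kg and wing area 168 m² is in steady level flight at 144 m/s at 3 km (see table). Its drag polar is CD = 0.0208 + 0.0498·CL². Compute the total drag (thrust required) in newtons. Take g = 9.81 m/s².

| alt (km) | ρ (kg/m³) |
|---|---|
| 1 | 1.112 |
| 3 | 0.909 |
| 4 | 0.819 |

D = 2.21×10^5 N

At 3 km, from the table: ρ = 0.909 kg/m³.
Weight W = mg = 249000 × 9.81 = 2.4427×10^6 N; in level flight L = W.
Dynamic pressure q = 0.5 × 0.909 × 144² = 9425 Pa.
CL = 2W/(ρv²S) = 2×2.4427×10^6/(0.909×144²×168) = 1.543.
CD = 0.0208 + 0.0498 × 1.543² = 0.1393.
D = q·S·CD = 9425 × 168 × 0.1393 = 2.206×10^5 N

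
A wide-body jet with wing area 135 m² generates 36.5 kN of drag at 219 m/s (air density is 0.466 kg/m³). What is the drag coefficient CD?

CD = 0.0242

From D = ½ρv²S·CD, rearranging gives CD = 2D/(ρv²S).
CD = 2 × 36500 / (0.466 × 219² × 135) = 0.0242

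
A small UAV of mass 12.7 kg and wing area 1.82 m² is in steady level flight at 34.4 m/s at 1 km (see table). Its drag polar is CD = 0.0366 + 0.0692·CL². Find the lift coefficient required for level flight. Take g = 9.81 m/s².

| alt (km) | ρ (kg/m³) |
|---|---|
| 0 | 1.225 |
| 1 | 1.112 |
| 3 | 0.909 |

At 1 km, from the table: ρ = 1.112 kg/m³.
Weight W = mg = 12.7 × 9.81 = 124.59 N; in level flight L = W.
Dynamic pressure q = 0.5 × 1.112 × 34.4² = 657.9 Pa.
Required CL = L/(qS) = 124.59/(657.9·1.82) = 0.104.

CL = 0.104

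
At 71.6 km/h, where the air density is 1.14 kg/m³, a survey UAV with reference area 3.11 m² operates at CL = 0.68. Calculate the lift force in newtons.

L = 477 N

Convert speed: v = 71.6 km/h ÷ 3.6 = 19.89 m/s.
L = ½ρv²S·CL = ½ × 1.14 × 19.89² × 3.11 × 0.68 = 477 N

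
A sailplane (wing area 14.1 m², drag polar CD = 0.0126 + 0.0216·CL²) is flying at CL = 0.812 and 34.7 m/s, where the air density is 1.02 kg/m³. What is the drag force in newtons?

D = 232 N

CD = 0.0126 + 0.0216 × 0.812² = 0.02684
D = ½ρv²S·CD = ½ × 1.02 × 34.7² × 14.1 × 0.02684 = 232 N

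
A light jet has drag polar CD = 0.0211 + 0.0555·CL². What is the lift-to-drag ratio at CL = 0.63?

CD = 0.0211 + 0.0555 × 0.63² = 0.04313
L/D = CL/CD = 0.63 / 0.04313 = 14.6

L/D = 14.6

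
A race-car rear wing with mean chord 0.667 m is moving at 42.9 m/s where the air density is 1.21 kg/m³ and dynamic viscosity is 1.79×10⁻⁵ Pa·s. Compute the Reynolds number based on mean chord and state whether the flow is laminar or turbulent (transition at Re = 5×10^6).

Re = 1.93×10^6 (laminar)

Re = ρ·v·c/μ = 1.21 × 42.9 × 0.667 / (1.79×10⁻⁵) = 1.93×10^6
Since 1.93×10^6 < 5×10^6, the flow is laminar.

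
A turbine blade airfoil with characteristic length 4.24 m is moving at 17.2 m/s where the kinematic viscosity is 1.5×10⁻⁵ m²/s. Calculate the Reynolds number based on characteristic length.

Re = 4.86×10^6

Re = v·c/ν = 17.2 × 4.24 / (1.5×10⁻⁵) = 4.86×10^6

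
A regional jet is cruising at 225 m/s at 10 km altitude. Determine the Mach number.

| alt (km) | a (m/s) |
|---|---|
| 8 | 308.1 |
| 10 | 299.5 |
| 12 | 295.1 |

At 10 km, from the table: a = 299.5 m/s.
M = v/a = 225 / 299.5 = 0.751

M = 0.751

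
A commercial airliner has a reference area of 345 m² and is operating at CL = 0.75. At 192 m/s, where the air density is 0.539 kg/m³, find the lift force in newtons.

L = 2.57×10^6 N

L = ½ρv²S·CL = ½ × 0.539 × 192² × 345 × 0.75 = 2.57×10^6 N ≈ 2570 kN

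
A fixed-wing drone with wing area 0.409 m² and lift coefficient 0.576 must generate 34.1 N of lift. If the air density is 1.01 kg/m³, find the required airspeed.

L = ½ρv²S·CL ⇒ v = √(2L/(ρ·S·CL))
v = √(2 × 34.1 / (1.01 × 0.409 × 0.576)) = √286.6 = 16.9 m/s

v = 16.9 m/s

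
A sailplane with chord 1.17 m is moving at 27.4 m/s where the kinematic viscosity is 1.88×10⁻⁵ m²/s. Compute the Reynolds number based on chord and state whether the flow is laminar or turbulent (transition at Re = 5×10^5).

Re = v·c/ν = 27.4 × 1.17 / (1.88×10⁻⁵) = 1.71×10^6
Since 1.71×10^6 > 5×10^5, the flow is turbulent.

Re = 1.71×10^6 (turbulent)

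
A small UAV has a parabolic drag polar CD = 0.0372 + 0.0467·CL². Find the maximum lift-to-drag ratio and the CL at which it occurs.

(L/D)max = 12, at CL = 0.893

For CD = CD0 + K·CL², (L/D)max occurs at CL* = √(CD0/K) and equals 1/(2√(K·CD0)).
(L/D)max = 1/(2√(0.0467 × 0.0372)) = 1/(2 × 0.04168) = 12
CL* = √(0.0372/0.0467) = 0.893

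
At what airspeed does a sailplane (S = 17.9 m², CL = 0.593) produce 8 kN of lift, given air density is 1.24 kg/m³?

v = 34.9 m/s

L = ½ρv²S·CL ⇒ v = √(2L/(ρ·S·CL))
v = √(2 × 8000 / (1.24 × 17.9 × 0.593)) = √1216 = 34.9 m/s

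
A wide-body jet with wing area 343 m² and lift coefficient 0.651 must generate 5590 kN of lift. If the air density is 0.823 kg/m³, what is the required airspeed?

L = ½ρv²S·CL ⇒ v = √(2L/(ρ·S·CL))
v = √(2 × 5.59×10^6 / (0.823 × 343 × 0.651)) = √60840 = 247 m/s

v = 247 m/s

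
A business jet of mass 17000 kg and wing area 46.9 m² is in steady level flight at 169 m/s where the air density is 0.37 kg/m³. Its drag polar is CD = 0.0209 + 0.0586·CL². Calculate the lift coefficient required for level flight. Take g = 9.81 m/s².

CL = 0.673

Weight W = mg = 17000 × 9.81 = 1.6677×10^5 N; in level flight L = W.
q = ½ρv² = ½ × 0.37 × 169² = 5284 Pa.
CL = W/(q·S) = 1.6677×10^5 / (5284 × 46.9) = 0.673.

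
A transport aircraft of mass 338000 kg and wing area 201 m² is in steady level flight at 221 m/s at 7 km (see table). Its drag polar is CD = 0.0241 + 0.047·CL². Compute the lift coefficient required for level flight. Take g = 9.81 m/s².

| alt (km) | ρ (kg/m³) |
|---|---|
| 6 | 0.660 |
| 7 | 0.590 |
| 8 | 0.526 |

At 7 km, from the table: ρ = 0.590 kg/m³.
Weight W = mg = 338000 × 9.81 = 3.3158×10^6 N; in level flight L = W.
q = ½ρv² = ½ × 0.59 × 221² = 14410 Pa.
Required CL = L/(qS) = 3.3158×10^6/(14410·201) = 1.145.

CL = 1.14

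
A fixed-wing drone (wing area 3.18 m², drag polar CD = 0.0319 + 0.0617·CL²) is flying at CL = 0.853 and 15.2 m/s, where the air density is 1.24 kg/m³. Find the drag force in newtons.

D = 35 N

CD = 0.0319 + 0.0617 × 0.853² = 0.07679
D = ½ρv²S·CD = ½ × 1.24 × 15.2² × 3.18 × 0.07679 = 35 N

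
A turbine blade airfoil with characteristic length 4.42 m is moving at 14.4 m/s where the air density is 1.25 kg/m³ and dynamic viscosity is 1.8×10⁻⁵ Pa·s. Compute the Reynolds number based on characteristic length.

Re = ρ·v·c/μ = 1.25 × 14.4 × 4.42 / (1.8×10⁻⁵) = 4.42×10^6

Re = 4.42×10^6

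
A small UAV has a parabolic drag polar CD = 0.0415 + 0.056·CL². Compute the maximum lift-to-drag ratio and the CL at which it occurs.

(L/D)max = 10.4, at CL = 0.861

For CD = CD0 + K·CL², (L/D)max occurs at CL* = √(CD0/K) and equals 1/(2√(K·CD0)).
(L/D)max = 1/(2√(0.056 × 0.0415)) = 1/(2 × 0.04821) = 10.4
CL* = √(0.0415/0.056) = 0.861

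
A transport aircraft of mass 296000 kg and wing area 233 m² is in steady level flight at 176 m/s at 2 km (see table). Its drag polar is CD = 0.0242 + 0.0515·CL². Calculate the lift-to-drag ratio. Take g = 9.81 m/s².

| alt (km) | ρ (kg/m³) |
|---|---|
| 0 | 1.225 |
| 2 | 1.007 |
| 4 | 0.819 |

At 2 km, from the table: ρ = 1.007 kg/m³.
In steady level flight, lift balances weight: W = mg = 296000 × 9.81 = 2.9038×10^6 N.
Dynamic pressure q = 0.5 × 1.007 × 176² = 15600 Pa.
CL = W/(q·S) = 2.9038×10^6 / (15600 × 233) = 0.7991.
CD = 0.0242 + 0.0515 × 0.7991² = 0.05708.
L/D = CL/CD = 0.7991 / 0.05708 = 14

L/D = 14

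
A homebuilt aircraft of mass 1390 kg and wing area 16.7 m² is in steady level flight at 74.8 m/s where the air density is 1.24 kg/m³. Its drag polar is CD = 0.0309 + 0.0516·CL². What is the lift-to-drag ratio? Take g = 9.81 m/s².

L/D = 6.97

In steady level flight, lift balances weight: W = mg = 1390 × 9.81 = 13636 N.
Dynamic pressure q = 0.5 × 1.24 × 74.8² = 3469 Pa.
CL = W/(q·S) = 13636 / (3469 × 16.7) = 0.2354.
CD = 0.0309 + 0.0516 × 0.2354² = 0.03376.
L/D = CL/CD = 0.2354 / 0.03376 = 6.97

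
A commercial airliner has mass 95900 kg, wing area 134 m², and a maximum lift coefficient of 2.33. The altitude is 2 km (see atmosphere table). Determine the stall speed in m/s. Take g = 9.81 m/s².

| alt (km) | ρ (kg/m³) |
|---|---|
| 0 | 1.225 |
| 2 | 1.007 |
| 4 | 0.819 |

V_stall = 77.4 m/s

At 2 km, from the table: ρ = 1.007 kg/m³.
Weight W = mg = 95900 × 9.81 = 9.408×10^5 N.
V_stall = √(2W/(ρ·S·CL,max)) = √(2 × 9.408×10^5 / (1.007 × 134 × 2.33))
V_stall = √5984 = 77.4 m/s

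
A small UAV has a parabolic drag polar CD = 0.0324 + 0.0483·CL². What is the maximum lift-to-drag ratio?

For CD = CD0 + K·CL², (L/D)max occurs at CL* = √(CD0/K) and equals 1/(2√(K·CD0)).
(L/D)max = 1/(2√(0.0483 × 0.0324)) = 1/(2 × 0.03956) = 12.6

(L/D)max = 12.6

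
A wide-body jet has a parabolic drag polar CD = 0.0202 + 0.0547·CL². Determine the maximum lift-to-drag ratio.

For CD = CD0 + K·CL², (L/D)max occurs at CL* = √(CD0/K) and equals 1/(2√(K·CD0)).
(L/D)max = 1/(2√(0.0547 × 0.0202)) = 1/(2 × 0.03324) = 15

(L/D)max = 15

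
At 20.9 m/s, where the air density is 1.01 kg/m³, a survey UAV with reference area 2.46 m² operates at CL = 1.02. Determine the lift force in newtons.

L = ½ρv²S·CL = ½ × 1.01 × 20.9² × 2.46 × 1.02 = 554 N

L = 554 N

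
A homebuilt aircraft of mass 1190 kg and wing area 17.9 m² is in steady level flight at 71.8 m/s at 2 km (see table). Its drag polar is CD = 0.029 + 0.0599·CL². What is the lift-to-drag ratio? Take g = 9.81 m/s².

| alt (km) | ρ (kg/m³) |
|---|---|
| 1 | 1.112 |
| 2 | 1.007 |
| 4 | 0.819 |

L/D = 7.66

At 2 km, from the table: ρ = 1.007 kg/m³.
Weight W = mg = 1190 × 9.81 = 11674 N; in level flight L = W.
q = ½ρv² = ½ × 1.007 × 71.8² = 2596 Pa.
CL = 2W/(ρv²S) = 2×11674/(1.007×71.8²×17.9) = 0.2513.
CD = 0.029 + 0.0599 × 0.2513² = 0.03278.
L/D = CL/CD = 0.2513 / 0.03278 = 7.66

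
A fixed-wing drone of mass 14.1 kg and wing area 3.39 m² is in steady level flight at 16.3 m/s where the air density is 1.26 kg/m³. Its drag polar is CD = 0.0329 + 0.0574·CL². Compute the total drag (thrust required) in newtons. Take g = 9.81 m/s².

D = 20.6 N

In steady level flight, lift balances weight: W = mg = 14.1 × 9.81 = 138.32 N.
Dynamic pressure q = 0.5 × 1.26 × 16.3² = 167.4 Pa.
CL = W/(q·S) = 138.32 / (167.4 × 3.39) = 0.2438.
CD = 0.0329 + 0.0574 × 0.2438² = 0.03631.
D = q·S·CD = 167.4 × 3.39 × 0.03631 = 20.6 N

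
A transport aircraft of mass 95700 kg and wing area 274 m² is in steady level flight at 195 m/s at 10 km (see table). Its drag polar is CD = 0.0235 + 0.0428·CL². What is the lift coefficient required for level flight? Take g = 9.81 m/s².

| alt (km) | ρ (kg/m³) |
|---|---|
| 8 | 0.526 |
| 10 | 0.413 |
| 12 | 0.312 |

At 10 km, from the table: ρ = 0.413 kg/m³.
In steady level flight, lift balances weight: W = mg = 95700 × 9.81 = 9.3882×10^5 N.
q = ½ρv² = ½ × 0.413 × 195² = 7852 Pa.
CL = W/(q·S) = 9.3882×10^5 / (7852 × 274) = 0.4364.

CL = 0.436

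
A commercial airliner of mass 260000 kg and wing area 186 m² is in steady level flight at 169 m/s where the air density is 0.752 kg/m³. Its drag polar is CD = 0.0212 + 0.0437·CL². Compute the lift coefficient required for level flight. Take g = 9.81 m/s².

CL = 1.28

In steady level flight, lift balances weight: W = mg = 260000 × 9.81 = 2.5506×10^6 N.
Dynamic pressure q = 0.5 × 0.752 × 169² = 10740 Pa.
CL = W/(q·S) = 2.5506×10^6 / (10740 × 186) = 1.277.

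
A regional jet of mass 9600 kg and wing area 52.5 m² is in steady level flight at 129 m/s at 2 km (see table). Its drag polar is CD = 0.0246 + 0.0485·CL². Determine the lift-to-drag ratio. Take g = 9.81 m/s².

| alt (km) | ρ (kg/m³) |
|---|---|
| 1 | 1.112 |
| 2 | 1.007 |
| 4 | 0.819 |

L/D = 7.98

At 2 km, from the table: ρ = 1.007 kg/m³.
Weight W = mg = 9600 × 9.81 = 94176 N; in level flight L = W.
Dynamic pressure q = 0.5 × 1.007 × 129² = 8379 Pa.
CL = 2W/(ρv²S) = 2×94176/(1.007×129²×52.5) = 0.2141.
CD = 0.0246 + 0.0485 × 0.2141² = 0.02682.
L/D = CL/CD = 0.2141 / 0.02682 = 7.98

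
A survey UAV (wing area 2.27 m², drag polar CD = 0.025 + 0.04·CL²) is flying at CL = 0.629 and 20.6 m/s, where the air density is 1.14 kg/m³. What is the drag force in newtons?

D = 22.4 N

CD = 0.025 + 0.04 × 0.629² = 0.04083
D = ½ρv²S·CD = ½ × 1.14 × 20.6² × 2.27 × 0.04083 = 22.4 N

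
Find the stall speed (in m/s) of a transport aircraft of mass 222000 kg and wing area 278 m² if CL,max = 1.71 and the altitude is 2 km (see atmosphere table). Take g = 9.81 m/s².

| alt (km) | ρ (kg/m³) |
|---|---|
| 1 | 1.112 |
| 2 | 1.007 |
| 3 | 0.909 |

At 2 km, from the table: ρ = 1.007 kg/m³.
Weight W = mg = 222000 × 9.81 = 2.178×10^6 N.
From L = ½ρV²S·CL,max = W: V_stall = √(2W/(ρSCL,max)) = √(2·2.178×10^6/(1.007·278·1.71))
V_stall = √9099 = 95.4 m/s

V_stall = 95.4 m/s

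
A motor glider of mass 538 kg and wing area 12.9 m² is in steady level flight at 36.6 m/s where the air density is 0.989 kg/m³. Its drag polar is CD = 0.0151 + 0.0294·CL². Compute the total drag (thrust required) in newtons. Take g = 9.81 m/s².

D = 225 N

Level flight ⇒ L = W = m·g = 538 × 9.81 = 5277.8 N.
q = ½ρv² = ½ × 0.989 × 36.6² = 662.4 Pa.
CL = W/(q·S) = 5277.8 / (662.4 × 12.9) = 0.6176.
CD = 0.0151 + 0.0294 × 0.6176² = 0.02632.
D = q·S·CD = 662.4 × 12.9 × 0.02632 = 224.9 N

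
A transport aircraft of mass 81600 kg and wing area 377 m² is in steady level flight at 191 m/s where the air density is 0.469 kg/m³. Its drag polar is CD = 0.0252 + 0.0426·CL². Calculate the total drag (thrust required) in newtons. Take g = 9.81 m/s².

Level flight ⇒ L = W = m·g = 81600 × 9.81 = 8.005×10^5 N.
q = ½ρv² = ½ × 0.469 × 191² = 8555 Pa.
CL = 2W/(ρv²S) = 2×8.005×10^5/(0.469×191²×377) = 0.2482.
CD = 0.0252 + 0.0426 × 0.2482² = 0.02782.
D = q·S·CD = 8555 × 377 × 0.02782 = 89740 N

D = 89700 N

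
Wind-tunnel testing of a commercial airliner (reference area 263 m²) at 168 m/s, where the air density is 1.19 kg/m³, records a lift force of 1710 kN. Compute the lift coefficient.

CL = 0.387

From L = ½ρv²S·CL, rearranging gives CL = 2L/(ρv²S).
CL = 2 × 1.71×10^6 / (1.19 × 168² × 263) = 0.387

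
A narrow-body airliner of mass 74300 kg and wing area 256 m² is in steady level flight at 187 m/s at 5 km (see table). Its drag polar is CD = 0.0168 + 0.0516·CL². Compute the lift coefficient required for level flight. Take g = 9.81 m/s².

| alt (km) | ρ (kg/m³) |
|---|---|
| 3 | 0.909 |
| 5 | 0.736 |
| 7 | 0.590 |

At 5 km, from the table: ρ = 0.736 kg/m³.
Level flight ⇒ L = W = m·g = 74300 × 9.81 = 7.2888×10^5 N.
q = ½ρv² = ½ × 0.736 × 187² = 12870 Pa.
CL = 2W/(ρv²S) = 2×7.2888×10^5/(0.736×187²×256) = 0.2213.

CL = 0.221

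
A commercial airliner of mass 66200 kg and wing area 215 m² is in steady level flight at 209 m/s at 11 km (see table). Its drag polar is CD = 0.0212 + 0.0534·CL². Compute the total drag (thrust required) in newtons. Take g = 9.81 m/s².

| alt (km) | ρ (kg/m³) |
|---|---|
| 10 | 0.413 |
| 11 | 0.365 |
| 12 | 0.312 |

At 11 km, from the table: ρ = 0.365 kg/m³.
Weight W = mg = 66200 × 9.81 = 6.4942×10^5 N; in level flight L = W.
Dynamic pressure q = 0.5 × 0.365 × 209² = 7972 Pa.
CL = W/(q·S) = 6.4942×10^5 / (7972 × 215) = 0.3789.
CD = 0.0212 + 0.0534 × 0.3789² = 0.02887.
D = q·S·CD = 7972 × 215 × 0.02887 = 49480 N

D = 49500 N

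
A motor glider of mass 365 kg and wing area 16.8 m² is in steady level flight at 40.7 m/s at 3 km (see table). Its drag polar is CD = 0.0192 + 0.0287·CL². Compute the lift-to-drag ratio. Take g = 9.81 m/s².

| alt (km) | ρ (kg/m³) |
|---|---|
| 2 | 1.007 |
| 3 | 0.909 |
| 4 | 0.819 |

L/D = 13.2

At 3 km, from the table: ρ = 0.909 kg/m³.
Weight W = mg = 365 × 9.81 = 3580.7 N; in level flight L = W.
Dynamic pressure q = 0.5 × 0.909 × 40.7² = 752.9 Pa.
CL = 2W/(ρv²S) = 2×3580.7/(0.909×40.7²×16.8) = 0.2831.
CD = 0.0192 + 0.0287 × 0.2831² = 0.0215.
L/D = CL/CD = 0.2831 / 0.0215 = 13.2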